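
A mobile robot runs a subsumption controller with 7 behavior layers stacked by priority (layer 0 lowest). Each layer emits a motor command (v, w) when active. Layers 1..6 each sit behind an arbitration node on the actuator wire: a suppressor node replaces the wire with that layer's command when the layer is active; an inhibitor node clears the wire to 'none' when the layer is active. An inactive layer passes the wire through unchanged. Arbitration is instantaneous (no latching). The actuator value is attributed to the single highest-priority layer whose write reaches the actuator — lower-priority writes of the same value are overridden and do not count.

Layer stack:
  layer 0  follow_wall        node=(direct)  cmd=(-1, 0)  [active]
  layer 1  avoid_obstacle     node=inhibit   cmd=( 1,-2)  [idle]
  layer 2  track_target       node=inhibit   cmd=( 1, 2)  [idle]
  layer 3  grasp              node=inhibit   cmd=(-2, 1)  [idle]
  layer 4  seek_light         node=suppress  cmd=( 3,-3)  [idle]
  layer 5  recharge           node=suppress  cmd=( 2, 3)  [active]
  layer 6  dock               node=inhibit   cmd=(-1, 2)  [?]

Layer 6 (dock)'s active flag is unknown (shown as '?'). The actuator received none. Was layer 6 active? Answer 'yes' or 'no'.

If layer 6 is active=yes:
  actuator would be none
If layer 6 is active=no:
  actuator would be (2, 3)
Observed none, so layer 6 was active.

yes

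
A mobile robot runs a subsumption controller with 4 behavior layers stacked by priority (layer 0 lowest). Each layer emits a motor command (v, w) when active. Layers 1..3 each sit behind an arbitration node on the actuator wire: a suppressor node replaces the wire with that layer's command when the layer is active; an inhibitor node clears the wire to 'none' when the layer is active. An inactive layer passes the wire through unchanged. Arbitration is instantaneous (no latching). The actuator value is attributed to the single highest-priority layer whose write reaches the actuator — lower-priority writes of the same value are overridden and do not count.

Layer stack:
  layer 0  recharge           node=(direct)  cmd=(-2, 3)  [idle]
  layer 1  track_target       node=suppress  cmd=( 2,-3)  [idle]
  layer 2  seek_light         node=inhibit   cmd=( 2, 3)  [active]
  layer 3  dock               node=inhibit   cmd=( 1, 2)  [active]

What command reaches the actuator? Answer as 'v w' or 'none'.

none

layer 0 (recharge) idle — none
layer 1 (track_target) idle — unchanged: none
layer 2 (seek_light) active — inhibits: none
layer 3 (dock) active — inhibits: none
→ actuator none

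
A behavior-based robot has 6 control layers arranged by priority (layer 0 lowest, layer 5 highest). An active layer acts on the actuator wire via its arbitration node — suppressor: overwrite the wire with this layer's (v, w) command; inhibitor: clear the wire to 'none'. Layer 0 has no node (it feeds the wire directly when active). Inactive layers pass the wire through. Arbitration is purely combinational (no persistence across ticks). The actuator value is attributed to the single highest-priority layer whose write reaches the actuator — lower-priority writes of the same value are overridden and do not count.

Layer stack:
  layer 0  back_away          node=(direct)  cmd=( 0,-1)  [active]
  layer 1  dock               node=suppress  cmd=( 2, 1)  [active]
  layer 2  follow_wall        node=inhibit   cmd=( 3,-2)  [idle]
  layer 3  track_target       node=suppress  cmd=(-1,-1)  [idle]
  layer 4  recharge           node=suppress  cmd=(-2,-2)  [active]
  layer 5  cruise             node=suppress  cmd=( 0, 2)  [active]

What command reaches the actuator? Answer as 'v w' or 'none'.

[0] back_away on; wire := (0, -1)
[1] dock on (suppress); wire := (2, 1)
[2] follow_wall off; pass (2, 1)
[3] track_target off; pass (2, 1)
[4] recharge on (suppress); wire := (-2, -2)
[5] cruise on (suppress); wire := (0, 2)
output (0, 2)

0 2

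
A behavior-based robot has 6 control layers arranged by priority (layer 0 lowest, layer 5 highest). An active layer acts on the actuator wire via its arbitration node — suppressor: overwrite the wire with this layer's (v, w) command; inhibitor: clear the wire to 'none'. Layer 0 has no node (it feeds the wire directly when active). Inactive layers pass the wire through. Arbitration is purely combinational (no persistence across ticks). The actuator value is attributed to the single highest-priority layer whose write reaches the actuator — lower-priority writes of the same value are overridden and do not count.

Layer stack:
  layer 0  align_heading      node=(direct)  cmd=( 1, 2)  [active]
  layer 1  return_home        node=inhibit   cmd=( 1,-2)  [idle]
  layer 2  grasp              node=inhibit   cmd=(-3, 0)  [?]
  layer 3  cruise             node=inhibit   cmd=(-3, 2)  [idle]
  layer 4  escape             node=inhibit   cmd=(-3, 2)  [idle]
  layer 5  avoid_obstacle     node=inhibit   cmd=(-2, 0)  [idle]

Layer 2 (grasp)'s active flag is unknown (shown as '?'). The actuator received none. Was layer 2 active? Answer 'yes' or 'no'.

If layer 2 is active=yes:
  actuator would be none
If layer 2 is active=no:
  actuator would be (1, 2)
Observed none, so layer 2 was active.

yes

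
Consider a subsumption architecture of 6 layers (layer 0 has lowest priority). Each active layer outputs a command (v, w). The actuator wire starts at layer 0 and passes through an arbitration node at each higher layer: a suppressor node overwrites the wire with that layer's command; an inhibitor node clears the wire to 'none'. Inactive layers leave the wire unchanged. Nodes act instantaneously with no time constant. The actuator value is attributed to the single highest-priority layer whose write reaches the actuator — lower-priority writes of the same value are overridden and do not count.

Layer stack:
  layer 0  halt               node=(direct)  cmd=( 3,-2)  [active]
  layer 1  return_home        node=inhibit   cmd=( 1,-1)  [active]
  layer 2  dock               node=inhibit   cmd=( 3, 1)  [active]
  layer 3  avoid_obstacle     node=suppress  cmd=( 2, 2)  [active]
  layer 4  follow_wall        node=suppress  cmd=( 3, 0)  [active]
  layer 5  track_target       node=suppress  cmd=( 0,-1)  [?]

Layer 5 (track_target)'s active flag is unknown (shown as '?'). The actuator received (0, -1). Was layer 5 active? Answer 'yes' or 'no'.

If layer 5 is active=yes:
  actuator would be (0, -1)
If layer 5 is active=no:
  actuator would be (3, 0)
Observed (0, -1), so layer 5 was active.

yes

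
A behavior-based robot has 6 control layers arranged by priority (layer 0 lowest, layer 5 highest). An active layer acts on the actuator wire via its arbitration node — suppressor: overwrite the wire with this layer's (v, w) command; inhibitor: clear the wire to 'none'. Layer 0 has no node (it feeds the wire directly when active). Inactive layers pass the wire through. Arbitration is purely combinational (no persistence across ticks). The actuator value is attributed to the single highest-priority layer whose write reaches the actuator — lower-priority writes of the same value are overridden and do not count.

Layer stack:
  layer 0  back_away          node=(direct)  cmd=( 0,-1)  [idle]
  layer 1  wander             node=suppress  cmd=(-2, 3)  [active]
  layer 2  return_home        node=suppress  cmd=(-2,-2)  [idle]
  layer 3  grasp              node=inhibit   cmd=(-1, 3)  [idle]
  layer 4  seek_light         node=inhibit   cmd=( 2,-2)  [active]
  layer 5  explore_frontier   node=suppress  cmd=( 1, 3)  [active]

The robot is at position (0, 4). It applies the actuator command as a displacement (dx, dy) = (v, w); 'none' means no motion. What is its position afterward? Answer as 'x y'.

1 7

layer 0 (back_away) idle — none
layer 1 (wander) active — suppresses: (-2, 3)
layer 2 (return_home) idle — unchanged: (-2, 3)
layer 3 (grasp) idle — unchanged: (-2, 3)
layer 4 (seek_light) active — inhibits: none
layer 5 (explore_frontier) active — suppresses: (1, 3)
→ actuator (1, 3)
position: (0, 4) + (1, 3) = (1, 7)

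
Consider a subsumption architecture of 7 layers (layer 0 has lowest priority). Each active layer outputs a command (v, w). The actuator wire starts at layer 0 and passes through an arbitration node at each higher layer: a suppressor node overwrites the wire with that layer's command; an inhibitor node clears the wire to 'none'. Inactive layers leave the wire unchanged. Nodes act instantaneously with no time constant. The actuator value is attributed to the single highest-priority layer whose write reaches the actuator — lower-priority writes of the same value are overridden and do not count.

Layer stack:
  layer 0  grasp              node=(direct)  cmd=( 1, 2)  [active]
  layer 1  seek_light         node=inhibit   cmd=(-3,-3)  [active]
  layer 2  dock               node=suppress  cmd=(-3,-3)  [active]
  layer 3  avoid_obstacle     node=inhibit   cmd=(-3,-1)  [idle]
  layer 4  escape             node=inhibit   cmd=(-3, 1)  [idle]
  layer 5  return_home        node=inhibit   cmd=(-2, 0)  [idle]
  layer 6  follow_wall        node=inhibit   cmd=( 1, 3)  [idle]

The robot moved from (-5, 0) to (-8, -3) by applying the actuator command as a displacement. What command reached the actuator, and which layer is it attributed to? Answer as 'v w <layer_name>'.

displacement = (-8, -3) − (-5, 0) = (-3, -3)
[0] grasp on; wire := (1, 2)
[1] seek_light on (inhibit); wire := none
[2] dock on (suppress); wire := (-3, -3)
[3] avoid_obstacle off; pass (-3, -3)
[4] escape off; pass (-3, -3)
[5] return_home off; pass (-3, -3)
[6] follow_wall off; pass (-3, -3)
output (-3, -3) — from layer 2 (dock)

-3 -3 dock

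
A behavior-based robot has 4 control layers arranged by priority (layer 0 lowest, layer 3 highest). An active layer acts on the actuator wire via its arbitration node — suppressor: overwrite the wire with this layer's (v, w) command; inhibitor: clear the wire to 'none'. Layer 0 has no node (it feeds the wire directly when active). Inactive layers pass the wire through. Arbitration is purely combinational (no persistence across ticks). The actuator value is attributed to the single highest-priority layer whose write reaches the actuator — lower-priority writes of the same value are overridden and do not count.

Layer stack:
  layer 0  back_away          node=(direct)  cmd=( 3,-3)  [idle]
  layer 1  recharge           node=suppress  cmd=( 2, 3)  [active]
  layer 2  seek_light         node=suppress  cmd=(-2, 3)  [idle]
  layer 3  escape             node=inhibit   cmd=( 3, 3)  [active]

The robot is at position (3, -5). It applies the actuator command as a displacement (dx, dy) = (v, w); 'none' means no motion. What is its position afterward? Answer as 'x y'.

L0 back_away: idle → wire = none
L1 recharge: active, suppressor → wire = (2, 3)
L2 seek_light: idle → wire stays (2, 3)
L3 escape: active, inhibitor → wire = none
actuator = none
position: (3, -5) + none = (3, -5)

3 -5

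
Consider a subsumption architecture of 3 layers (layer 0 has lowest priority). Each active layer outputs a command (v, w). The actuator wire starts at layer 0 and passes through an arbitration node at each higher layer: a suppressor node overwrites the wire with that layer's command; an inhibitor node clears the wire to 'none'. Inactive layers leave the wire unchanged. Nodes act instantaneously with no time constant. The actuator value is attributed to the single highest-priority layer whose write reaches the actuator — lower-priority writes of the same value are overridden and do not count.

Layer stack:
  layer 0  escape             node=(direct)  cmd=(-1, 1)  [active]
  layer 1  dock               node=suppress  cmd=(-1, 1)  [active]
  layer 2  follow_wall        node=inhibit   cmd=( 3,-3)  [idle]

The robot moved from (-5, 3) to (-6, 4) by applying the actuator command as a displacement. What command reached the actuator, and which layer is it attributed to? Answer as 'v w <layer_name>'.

displacement = (-6, 4) − (-5, 3) = (-1, 1)
layer 0 (escape) active — direct: (-1, 1)
layer 1 (dock) active — suppresses: (-1, 1)
layer 2 (follow_wall) idle — unchanged: (-1, 1)
→ actuator (-1, 1) — from layer 1 (dock)

-1 1 dock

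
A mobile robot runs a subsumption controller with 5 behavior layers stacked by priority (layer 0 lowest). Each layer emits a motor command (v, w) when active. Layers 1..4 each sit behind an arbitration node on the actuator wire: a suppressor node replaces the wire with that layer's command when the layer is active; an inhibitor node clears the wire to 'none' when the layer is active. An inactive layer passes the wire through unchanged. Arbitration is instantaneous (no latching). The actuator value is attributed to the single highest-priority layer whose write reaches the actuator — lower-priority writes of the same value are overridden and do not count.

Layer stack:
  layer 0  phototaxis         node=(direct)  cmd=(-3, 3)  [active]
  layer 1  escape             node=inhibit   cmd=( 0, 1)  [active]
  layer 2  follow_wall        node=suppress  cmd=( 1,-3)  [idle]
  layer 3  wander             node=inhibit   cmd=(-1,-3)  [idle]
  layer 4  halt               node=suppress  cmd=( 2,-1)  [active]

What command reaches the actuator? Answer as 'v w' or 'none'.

2 -1

[0] phototaxis on; wire := (-3, 3)
[1] escape on (inhibit); wire := none
[2] follow_wall off; pass none
[3] wander off; pass none
[4] halt on (suppress); wire := (2, -1)
output (2, -1)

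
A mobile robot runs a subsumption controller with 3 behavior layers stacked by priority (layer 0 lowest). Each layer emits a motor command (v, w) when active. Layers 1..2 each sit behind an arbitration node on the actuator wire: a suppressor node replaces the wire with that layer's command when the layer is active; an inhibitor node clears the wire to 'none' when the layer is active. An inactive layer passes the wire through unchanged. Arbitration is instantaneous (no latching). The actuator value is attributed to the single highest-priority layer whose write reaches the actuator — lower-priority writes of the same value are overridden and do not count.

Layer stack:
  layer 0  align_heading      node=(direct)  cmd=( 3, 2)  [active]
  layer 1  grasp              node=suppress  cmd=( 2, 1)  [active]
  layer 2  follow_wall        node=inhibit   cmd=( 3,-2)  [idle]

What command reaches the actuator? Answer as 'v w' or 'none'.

2 1

layer 0 (align_heading) active — direct: (3, 2)
layer 1 (grasp) active — suppresses: (2, 1)
layer 2 (follow_wall) idle — unchanged: (2, 1)
→ actuator (2, 1)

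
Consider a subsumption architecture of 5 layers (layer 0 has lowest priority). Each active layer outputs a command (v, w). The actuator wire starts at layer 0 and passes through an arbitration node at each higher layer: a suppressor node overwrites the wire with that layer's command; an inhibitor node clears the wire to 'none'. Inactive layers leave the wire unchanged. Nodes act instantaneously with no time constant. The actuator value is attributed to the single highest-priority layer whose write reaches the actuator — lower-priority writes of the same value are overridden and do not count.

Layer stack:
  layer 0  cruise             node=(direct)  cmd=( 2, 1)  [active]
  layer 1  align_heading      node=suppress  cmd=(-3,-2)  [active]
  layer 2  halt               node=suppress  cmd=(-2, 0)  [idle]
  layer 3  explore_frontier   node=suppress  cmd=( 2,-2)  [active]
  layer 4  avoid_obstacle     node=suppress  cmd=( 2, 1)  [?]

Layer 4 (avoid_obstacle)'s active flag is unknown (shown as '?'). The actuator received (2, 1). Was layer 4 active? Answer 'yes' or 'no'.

yes

If layer 4 is active=yes:
  actuator would be (2, 1)
If layer 4 is active=no:
  actuator would be (2, -2)
Observed (2, 1), so layer 4 was active.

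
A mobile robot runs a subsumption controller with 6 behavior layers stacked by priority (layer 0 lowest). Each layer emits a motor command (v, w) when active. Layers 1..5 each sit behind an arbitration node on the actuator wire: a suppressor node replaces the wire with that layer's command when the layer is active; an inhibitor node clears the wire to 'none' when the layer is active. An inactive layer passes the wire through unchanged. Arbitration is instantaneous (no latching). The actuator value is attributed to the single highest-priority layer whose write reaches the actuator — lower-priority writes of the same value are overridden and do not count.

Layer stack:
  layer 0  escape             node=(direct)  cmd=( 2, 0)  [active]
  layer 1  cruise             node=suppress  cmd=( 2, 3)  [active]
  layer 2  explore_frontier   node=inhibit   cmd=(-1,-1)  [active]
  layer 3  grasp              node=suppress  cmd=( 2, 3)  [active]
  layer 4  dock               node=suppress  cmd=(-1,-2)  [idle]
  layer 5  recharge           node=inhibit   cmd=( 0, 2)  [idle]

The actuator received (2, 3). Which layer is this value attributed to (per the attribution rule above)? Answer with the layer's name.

grasp

layer 0 (escape) active — direct: (2, 0)
layer 1 (cruise) active — suppresses: (2, 3)
layer 2 (explore_frontier) active — inhibits: none
layer 3 (grasp) active — suppresses: (2, 3)
layer 4 (dock) idle — unchanged: (2, 3)
layer 5 (recharge) idle — unchanged: (2, 3)
→ actuator (2, 3)
last writer: layer 3 = grasp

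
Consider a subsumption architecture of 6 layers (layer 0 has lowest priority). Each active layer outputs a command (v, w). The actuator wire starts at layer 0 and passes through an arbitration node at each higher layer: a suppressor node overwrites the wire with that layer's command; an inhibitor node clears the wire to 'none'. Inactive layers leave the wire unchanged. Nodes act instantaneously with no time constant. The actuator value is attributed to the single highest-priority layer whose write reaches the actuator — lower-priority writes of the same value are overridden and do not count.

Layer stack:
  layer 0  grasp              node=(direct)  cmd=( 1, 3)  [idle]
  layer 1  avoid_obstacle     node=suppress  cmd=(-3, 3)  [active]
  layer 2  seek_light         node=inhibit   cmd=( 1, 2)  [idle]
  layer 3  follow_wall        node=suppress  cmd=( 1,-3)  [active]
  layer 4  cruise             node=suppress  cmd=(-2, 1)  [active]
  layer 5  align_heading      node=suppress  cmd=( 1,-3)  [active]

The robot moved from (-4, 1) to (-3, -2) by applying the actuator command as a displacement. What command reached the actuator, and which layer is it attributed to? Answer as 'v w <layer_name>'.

displacement = (-3, -2) − (-4, 1) = (1, -3)
[0] grasp off; wire := none
[1] avoid_obstacle on (suppress); wire := (-3, 3)
[2] seek_light off; pass (-3, 3)
[3] follow_wall on (suppress); wire := (1, -3)
[4] cruise on (suppress); wire := (-2, 1)
[5] align_heading on (suppress); wire := (1, -3)
output (1, -3) — from layer 5 (align_heading)

1 -3 align_heading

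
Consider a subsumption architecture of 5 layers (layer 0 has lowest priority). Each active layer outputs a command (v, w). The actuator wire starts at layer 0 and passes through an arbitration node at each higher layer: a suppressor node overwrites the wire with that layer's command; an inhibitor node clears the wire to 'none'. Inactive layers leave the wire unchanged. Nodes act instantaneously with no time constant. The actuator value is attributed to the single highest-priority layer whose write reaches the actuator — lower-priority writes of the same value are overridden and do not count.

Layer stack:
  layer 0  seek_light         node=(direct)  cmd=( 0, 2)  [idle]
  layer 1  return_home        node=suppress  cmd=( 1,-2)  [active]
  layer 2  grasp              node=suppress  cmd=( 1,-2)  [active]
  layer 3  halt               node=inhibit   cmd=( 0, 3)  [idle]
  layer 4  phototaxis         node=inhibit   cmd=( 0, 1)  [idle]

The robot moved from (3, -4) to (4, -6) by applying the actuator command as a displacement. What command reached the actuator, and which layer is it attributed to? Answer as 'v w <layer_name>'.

1 -2 grasp

displacement = (4, -6) − (3, -4) = (1, -2)
[0] seek_light off; wire := none
[1] return_home on (suppress); wire := (1, -2)
[2] grasp on (suppress); wire := (1, -2)
[3] halt off; pass (1, -2)
[4] phototaxis off; pass (1, -2)
output (1, -2) — from layer 2 (grasp)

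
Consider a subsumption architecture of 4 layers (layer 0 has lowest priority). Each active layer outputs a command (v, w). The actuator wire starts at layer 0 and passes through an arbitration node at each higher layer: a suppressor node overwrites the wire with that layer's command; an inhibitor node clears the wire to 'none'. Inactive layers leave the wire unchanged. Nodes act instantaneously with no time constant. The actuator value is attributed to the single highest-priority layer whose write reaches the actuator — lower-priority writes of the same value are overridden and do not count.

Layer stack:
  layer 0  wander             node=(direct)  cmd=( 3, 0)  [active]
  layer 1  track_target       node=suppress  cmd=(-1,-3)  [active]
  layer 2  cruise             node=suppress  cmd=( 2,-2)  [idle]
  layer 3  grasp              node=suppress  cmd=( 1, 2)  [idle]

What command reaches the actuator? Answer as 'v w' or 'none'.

layer 0 (wander) active — direct: (3, 0)
layer 1 (track_target) active — suppresses: (-1, -3)
layer 2 (cruise) idle — unchanged: (-1, -3)
layer 3 (grasp) idle — unchanged: (-1, -3)
→ actuator (-1, -3)

-1 -3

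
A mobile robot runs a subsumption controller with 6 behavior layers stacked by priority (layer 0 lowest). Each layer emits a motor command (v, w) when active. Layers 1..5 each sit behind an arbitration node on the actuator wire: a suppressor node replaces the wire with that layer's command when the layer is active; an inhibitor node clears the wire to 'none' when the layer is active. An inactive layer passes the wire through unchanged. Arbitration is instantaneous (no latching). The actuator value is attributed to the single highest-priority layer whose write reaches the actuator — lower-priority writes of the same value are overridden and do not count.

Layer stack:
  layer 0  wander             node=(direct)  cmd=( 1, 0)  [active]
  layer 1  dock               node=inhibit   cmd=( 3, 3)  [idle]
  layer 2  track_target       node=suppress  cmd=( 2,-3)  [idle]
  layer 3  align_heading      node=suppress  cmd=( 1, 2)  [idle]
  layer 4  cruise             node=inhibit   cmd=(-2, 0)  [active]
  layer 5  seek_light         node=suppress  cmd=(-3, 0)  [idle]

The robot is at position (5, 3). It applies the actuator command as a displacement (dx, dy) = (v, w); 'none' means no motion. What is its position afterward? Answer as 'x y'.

L0 wander: active, feeds wire = (1, 0)
L1 dock: idle → wire stays (1, 0)
L2 track_target: idle → wire stays (1, 0)
L3 align_heading: idle → wire stays (1, 0)
L4 cruise: active, inhibitor → wire = none
L5 seek_light: idle → wire stays none
actuator = none
position: (5, 3) + none = (5, 3)

5 3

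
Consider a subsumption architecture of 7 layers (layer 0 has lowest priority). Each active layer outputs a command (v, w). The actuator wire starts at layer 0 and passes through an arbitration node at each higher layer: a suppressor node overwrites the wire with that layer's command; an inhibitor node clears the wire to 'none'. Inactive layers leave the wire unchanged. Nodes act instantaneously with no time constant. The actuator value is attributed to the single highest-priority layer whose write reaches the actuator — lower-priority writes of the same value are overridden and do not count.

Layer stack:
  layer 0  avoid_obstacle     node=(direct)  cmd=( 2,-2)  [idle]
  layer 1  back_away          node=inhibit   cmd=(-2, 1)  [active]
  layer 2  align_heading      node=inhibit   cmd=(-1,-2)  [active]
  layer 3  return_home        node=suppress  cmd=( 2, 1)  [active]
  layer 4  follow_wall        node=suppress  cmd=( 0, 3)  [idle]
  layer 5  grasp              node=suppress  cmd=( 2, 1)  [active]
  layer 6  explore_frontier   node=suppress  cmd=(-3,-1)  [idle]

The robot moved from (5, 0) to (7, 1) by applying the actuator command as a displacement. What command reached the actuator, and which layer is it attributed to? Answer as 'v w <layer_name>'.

displacement = (7, 1) − (5, 0) = (2, 1)
layer 0 (avoid_obstacle) idle — none
layer 1 (back_away) active — inhibits: none
layer 2 (align_heading) active — inhibits: none
layer 3 (return_home) active — suppresses: (2, 1)
layer 4 (follow_wall) idle — unchanged: (2, 1)
layer 5 (grasp) active — suppresses: (2, 1)
layer 6 (explore_frontier) idle — unchanged: (2, 1)
→ actuator (2, 1) — from layer 5 (grasp)

2 1 grasp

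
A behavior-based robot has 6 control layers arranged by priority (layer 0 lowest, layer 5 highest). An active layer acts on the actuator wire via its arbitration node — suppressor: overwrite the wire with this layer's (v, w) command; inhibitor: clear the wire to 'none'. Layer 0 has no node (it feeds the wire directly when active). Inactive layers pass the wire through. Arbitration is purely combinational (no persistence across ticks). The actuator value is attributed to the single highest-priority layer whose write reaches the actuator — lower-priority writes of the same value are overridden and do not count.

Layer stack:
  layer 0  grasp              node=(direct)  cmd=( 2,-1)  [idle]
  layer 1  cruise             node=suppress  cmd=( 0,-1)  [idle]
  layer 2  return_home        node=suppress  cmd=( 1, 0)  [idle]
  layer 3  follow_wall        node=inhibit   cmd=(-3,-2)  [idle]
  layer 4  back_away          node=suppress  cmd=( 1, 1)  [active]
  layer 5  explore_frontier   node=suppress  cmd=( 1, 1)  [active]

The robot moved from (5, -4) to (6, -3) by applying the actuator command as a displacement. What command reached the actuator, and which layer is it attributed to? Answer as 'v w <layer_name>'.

displacement = (6, -3) − (5, -4) = (1, 1)
L0 grasp: idle → wire = none
L1 cruise: idle → wire stays none
L2 return_home: idle → wire stays none
L3 follow_wall: idle → wire stays none
L4 back_away: active, suppressor → wire = (1, 1)
L5 explore_frontier: active, suppressor → wire = (1, 1)
actuator = (1, 1) — from layer 5 (explore_frontier)

1 1 explore_frontier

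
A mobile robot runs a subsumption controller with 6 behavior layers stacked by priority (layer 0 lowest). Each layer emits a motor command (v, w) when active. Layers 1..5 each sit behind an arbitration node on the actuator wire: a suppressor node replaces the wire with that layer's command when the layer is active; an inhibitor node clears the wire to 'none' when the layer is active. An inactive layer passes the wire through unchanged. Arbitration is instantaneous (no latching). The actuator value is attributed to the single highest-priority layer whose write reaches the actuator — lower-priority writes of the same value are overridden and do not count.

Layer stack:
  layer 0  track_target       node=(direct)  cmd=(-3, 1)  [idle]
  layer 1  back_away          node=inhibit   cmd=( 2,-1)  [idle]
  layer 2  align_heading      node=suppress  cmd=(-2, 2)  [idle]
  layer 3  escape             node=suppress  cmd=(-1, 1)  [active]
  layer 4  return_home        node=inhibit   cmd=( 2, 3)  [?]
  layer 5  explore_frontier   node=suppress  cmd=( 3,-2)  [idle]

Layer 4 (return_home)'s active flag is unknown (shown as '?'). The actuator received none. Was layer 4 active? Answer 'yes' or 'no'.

yes

If layer 4 is active=yes:
  actuator would be none
If layer 4 is active=no:
  actuator would be (-1, 1)
Observed none, so layer 4 was active.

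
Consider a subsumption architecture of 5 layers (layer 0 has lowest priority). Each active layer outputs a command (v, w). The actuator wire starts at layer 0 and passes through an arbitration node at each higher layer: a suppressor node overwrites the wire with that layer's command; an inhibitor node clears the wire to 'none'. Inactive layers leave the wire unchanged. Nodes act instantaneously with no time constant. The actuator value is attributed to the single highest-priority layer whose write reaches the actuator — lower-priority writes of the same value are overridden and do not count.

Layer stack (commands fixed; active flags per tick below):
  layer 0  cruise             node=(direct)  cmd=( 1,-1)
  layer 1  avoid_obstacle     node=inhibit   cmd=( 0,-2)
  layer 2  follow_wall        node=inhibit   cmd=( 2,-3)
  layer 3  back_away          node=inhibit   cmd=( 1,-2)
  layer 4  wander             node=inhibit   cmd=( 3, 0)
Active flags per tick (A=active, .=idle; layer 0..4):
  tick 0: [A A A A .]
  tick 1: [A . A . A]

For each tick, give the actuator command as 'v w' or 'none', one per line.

none
none

tick 0:
  L0 cruise: active, feeds wire = (1, -1)
  L1 avoid_obstacle: active, inhibitor → wire = none
  L2 follow_wall: active, inhibitor → wire = none
  L3 back_away: active, inhibitor → wire = none
  L4 wander: idle → wire stays none
  actuator = none
tick 1:
  L0 cruise: active, feeds wire = (1, -1)
  L1 avoid_obstacle: idle → wire stays (1, -1)
  L2 follow_wall: active, inhibitor → wire = none
  L3 back_away: idle → wire stays none
  L4 wander: active, inhibitor → wire = none
  actuator = none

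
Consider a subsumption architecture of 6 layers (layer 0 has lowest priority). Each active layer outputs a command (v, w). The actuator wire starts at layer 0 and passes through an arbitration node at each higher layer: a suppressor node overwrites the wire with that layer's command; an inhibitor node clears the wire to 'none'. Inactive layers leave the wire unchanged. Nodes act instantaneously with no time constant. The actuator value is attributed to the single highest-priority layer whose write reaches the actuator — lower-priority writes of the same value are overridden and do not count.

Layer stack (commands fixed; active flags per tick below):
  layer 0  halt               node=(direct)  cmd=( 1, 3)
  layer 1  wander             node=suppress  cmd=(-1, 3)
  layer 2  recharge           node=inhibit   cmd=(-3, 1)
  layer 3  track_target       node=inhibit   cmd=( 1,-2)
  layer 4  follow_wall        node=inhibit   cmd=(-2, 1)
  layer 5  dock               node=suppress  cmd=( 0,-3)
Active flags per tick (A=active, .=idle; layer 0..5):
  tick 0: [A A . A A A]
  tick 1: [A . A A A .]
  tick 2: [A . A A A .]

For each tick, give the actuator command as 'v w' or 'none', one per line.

0 -3
none
none

tick 0:
  [0] halt on; wire := (1, 3)
  [1] wander on (suppress); wire := (-1, 3)
  [2] recharge off; pass (-1, 3)
  [3] track_target on (inhibit); wire := none
  [4] follow_wall on (inhibit); wire := none
  [5] dock on (suppress); wire := (0, -3)
  output (0, -3)
tick 1:
  [0] halt on; wire := (1, 3)
  [1] wander off; pass (1, 3)
  [2] recharge on (inhibit); wire := none
  [3] track_target on (inhibit); wire := none
  [4] follow_wall on (inhibit); wire := none
  [5] dock off; pass none
  output none
tick 2:
  [0] halt on; wire := (1, 3)
  [1] wander off; pass (1, 3)
  [2] recharge on (inhibit); wire := none
  [3] track_target on (inhibit); wire := none
  [4] follow_wall on (inhibit); wire := none
  [5] dock off; pass none
  output none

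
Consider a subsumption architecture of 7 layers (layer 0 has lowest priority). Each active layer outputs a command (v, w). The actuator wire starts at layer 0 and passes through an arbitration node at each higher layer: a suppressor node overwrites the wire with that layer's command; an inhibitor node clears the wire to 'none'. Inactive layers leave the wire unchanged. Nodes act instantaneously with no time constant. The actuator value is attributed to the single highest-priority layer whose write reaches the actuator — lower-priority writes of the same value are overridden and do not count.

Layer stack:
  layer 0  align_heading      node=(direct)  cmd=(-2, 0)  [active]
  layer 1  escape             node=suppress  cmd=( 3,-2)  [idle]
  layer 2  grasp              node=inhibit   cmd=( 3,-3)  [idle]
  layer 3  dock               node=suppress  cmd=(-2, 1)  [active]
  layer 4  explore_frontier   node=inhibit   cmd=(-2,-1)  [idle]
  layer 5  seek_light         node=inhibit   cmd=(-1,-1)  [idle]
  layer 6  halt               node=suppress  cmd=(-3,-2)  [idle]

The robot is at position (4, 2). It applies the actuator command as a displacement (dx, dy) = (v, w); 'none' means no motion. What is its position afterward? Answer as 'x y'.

layer 0 (align_heading) active — direct: (-2, 0)
layer 1 (escape) idle — unchanged: (-2, 0)
layer 2 (grasp) idle — unchanged: (-2, 0)
layer 3 (dock) active — suppresses: (-2, 1)
layer 4 (explore_frontier) idle — unchanged: (-2, 1)
layer 5 (seek_light) idle — unchanged: (-2, 1)
layer 6 (halt) idle — unchanged: (-2, 1)
→ actuator (-2, 1)
position: (4, 2) + (-2, 1) = (2, 3)

2 3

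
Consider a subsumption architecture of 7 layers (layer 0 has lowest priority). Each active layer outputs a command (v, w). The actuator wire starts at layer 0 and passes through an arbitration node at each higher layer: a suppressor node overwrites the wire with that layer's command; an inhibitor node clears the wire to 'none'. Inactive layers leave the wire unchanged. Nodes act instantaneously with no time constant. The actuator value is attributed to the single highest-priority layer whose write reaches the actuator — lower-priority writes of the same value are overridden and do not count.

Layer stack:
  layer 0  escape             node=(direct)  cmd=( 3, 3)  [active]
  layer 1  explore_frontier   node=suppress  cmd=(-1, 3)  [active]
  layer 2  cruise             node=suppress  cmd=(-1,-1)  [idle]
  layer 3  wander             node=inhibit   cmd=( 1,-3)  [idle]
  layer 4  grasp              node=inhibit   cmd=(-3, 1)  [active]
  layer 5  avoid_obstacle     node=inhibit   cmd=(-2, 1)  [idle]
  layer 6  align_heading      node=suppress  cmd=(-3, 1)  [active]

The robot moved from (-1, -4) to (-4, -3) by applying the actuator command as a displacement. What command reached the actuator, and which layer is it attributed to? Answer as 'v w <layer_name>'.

displacement = (-4, -3) − (-1, -4) = (-3, 1)
layer 0 (escape) active — direct: (3, 3)
layer 1 (explore_frontier) active — suppresses: (-1, 3)
layer 2 (cruise) idle — unchanged: (-1, 3)
layer 3 (wander) idle — unchanged: (-1, 3)
layer 4 (grasp) active — inhibits: none
layer 5 (avoid_obstacle) idle — unchanged: none
layer 6 (align_heading) active — suppresses: (-3, 1)
→ actuator (-3, 1) — from layer 6 (align_heading)

-3 1 align_heading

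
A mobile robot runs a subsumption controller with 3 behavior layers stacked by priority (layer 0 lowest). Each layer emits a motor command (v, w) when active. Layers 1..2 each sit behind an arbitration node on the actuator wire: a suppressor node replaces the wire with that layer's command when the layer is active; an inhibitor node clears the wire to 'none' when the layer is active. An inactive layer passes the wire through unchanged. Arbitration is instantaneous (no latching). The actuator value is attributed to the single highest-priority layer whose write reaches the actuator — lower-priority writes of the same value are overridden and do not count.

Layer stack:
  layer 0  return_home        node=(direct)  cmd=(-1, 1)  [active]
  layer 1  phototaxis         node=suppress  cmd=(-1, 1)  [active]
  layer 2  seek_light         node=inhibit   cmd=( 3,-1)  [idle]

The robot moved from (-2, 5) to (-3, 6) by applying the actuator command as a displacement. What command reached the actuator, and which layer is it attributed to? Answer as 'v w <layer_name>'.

displacement = (-3, 6) − (-2, 5) = (-1, 1)
L0 return_home: active, feeds wire = (-1, 1)
L1 phototaxis: active, suppressor → wire = (-1, 1)
L2 seek_light: idle → wire stays (-1, 1)
actuator = (-1, 1) — from layer 1 (phototaxis)

-1 1 phototaxis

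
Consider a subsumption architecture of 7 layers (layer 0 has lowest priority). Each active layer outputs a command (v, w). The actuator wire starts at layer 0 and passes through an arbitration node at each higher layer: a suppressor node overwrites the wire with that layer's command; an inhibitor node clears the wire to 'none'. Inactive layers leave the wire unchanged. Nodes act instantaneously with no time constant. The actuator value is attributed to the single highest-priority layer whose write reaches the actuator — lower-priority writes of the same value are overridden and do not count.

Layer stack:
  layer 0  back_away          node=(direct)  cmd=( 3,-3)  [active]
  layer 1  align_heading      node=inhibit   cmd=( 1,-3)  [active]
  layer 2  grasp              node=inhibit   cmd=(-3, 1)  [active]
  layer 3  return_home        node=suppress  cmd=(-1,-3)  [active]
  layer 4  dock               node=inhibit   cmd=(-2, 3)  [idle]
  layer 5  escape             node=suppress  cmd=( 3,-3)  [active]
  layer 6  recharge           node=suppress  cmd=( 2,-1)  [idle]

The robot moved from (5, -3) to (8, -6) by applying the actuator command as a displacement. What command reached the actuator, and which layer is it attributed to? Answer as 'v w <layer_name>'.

3 -3 escape

displacement = (8, -6) − (5, -3) = (3, -3)
layer 0 (back_away) active — direct: (3, -3)
layer 1 (align_heading) active — inhibits: none
layer 2 (grasp) active — inhibits: none
layer 3 (return_home) active — suppresses: (-1, -3)
layer 4 (dock) idle — unchanged: (-1, -3)
layer 5 (escape) active — suppresses: (3, -3)
layer 6 (recharge) idle — unchanged: (3, -3)
→ actuator (3, -3) — from layer 5 (escape)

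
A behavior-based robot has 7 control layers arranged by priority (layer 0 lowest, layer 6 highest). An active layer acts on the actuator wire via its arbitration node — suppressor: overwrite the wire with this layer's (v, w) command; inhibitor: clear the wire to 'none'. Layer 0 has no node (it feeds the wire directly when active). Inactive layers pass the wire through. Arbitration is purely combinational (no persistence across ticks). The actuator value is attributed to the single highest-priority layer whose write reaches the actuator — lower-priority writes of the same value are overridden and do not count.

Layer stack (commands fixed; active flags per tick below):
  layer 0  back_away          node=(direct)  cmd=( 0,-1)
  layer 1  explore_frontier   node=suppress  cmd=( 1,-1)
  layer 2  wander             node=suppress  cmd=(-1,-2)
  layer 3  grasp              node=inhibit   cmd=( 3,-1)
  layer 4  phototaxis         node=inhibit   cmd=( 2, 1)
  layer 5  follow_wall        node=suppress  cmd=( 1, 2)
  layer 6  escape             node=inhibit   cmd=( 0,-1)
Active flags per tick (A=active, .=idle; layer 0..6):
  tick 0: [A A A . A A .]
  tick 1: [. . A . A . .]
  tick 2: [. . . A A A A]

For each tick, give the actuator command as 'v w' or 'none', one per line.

1 2
none
none

tick 0:
  L0 back_away: active, feeds wire = (0, -1)
  L1 explore_frontier: active, suppressor → wire = (1, -1)
  L2 wander: active, suppressor → wire = (-1, -2)
  L3 grasp: idle → wire stays (-1, -2)
  L4 phototaxis: active, inhibitor → wire = none
  L5 follow_wall: active, suppressor → wire = (1, 2)
  L6 escape: idle → wire stays (1, 2)
  actuator = (1, 2)
tick 1:
  L0 back_away: idle → wire = none
  L1 explore_frontier: idle → wire stays none
  L2 wander: active, suppressor → wire = (-1, -2)
  L3 grasp: idle → wire stays (-1, -2)
  L4 phototaxis: active, inhibitor → wire = none
  L5 follow_wall: idle → wire stays none
  L6 escape: idle → wire stays none
  actuator = none
tick 2:
  L0 back_away: idle → wire = none
  L1 explore_frontier: idle → wire stays none
  L2 wander: idle → wire stays none
  L3 grasp: active, inhibitor → wire = none
  L4 phototaxis: active, inhibitor → wire = none
  L5 follow_wall: active, suppressor → wire = (1, 2)
  L6 escape: active, inhibitor → wire = none
  actuator = none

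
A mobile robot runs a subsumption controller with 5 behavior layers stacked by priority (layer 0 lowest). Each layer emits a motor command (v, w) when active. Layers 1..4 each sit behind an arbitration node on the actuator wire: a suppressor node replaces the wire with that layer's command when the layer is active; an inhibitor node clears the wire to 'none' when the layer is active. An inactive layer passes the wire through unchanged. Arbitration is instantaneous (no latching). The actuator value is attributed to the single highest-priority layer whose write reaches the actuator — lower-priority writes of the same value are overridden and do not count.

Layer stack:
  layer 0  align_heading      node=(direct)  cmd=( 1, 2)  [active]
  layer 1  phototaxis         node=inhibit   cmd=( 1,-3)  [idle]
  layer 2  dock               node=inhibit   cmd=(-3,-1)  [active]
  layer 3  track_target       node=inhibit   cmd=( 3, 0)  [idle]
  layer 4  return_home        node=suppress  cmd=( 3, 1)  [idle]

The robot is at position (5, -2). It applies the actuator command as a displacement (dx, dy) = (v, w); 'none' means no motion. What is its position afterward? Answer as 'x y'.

5 -2

[0] align_heading on; wire := (1, 2)
[1] phototaxis off; pass (1, 2)
[2] dock on (inhibit); wire := none
[3] track_target off; pass none
[4] return_home off; pass none
output none
position: (5, -2) + none = (5, -2)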